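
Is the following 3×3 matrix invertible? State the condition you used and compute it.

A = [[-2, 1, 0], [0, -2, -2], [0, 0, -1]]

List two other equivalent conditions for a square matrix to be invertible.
Yes, invertible; det(A) = -4 ≠ 0. Equivalent conditions: rank(A) = 3; Ax = 0 has only the trivial solution; 0 is not an eigenvalue; the columns of A are linearly independent.

To check invertibility, compute det(A).
The given matrix is triangular, so det(A) equals the product of its diagonal entries = -4 ≠ 0.
Since det(A) ≠ 0, A is invertible.
Equivalent conditions for a square matrix A to be invertible:
- rank(A) = 3 (full rank).
- The homogeneous system Ax = 0 has only the trivial solution x = 0.
- 0 is not an eigenvalue of A.
- The columns (equivalently rows) of A are linearly independent.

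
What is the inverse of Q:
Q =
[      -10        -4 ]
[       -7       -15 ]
det(Q) = 122
Q⁻¹ =
[  -15/122      2/61 ]
[    7/122     -5/61 ]

For a 2×2 matrix Q = [[a, b], [c, d]] with det(Q) ≠ 0, Q⁻¹ = (1/det(Q)) * [[d, -b], [-c, a]].
det(Q) = (-10)*(-15) - (-4)*(-7) = 150 - 28 = 122.
Q⁻¹ = (1/122) * [[-15, 4], [7, -10]].
Dividing each entry by 122 and reducing:
Q⁻¹ =
[  -15/122      2/61 ]
[    7/122     -5/61 ]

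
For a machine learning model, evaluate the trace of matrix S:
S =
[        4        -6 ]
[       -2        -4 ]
tr(S) = 4 - 4 = 0

The trace of a square matrix is the sum of its diagonal entries.
Diagonal entries of S: S[0][0] = 4, S[1][1] = -4.
tr(S) = 4 - 4 = 0.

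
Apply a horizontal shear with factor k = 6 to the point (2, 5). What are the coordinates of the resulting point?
(32, 5)

Shear matrix for horizontal shear with factor k = 6:
[[1, 6], [0, 1]]
Result: (2, 5) → (32, 5)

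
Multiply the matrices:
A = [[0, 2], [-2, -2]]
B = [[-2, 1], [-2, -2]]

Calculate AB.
[[-4, -4], [8, 2]]

Each entry (i,j) of AB = sum over k of A[i][k]*B[k][j].
(AB)[0][0] = (0)*(-2) + (2)*(-2) = -4
(AB)[0][1] = (0)*(1) + (2)*(-2) = -4
(AB)[1][0] = (-2)*(-2) + (-2)*(-2) = 8
(AB)[1][1] = (-2)*(1) + (-2)*(-2) = 2
AB = [[-4, -4], [8, 2]]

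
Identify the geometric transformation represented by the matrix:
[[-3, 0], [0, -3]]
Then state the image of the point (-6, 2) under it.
uniform scaling by factor -3; image of (-6, 2) is (18, -6)

This is a diagonal matrix with equal entries -3, so it scales both axes by the same factor -3.
The matrix [[-3, 0], [0, -3]] represents: uniform scaling by factor -3.
Applying it to (-6, 2): [-3·-6 + 0·2, 0·-6 + -3·2] = (18, -6).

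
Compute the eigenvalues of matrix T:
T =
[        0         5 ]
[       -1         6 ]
λ = 1, 5

Solve det(T - λI) = 0. For a 2×2 matrix the characteristic equation is λ² - (trace)λ + det = 0.
trace(T) = a + d = 0 + 6 = 6.
det(T) = a*d - b*c = (0)*(6) - (5)*(-1) = 0 + 5 = 5.
Characteristic equation: λ² - (6)λ + (5) = 0.
Discriminant = (6)² - 4*(5) = 36 - 20 = 16.
λ = (6 ± √16) / 2 = (6 ± 4) / 2 = 1, 5.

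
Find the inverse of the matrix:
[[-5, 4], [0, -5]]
[[-1/5, -4/25], [0, -1/5]]

For [[a,b],[c,d]], inverse = (1/det)·[[d,-b],[-c,a]]
det = -5·-5 - 4·0 = 25
Inverse = (1/25)·[[-5, -4], [0, -5]]
        = [[-1/5, -4/25], [0, -1/5]]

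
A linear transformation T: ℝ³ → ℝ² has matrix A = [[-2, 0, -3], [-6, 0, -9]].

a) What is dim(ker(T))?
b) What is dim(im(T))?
dim(ker) = 2, dim(im) = 1

Observe that row 2 = 3 × row 1 (so the rows are linearly dependent).
Thus rank(A) = 1 (only one linearly independent row).
dim(im(T)) = rank(A) = 1.
By the rank-nullity theorem applied to T: ℝ³ → ℝ², rank(A) + nullity(A) = 3 (the domain dimension), so dim(ker(T)) = 3 - 1 = 2.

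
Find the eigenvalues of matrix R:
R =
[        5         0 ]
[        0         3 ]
λ = 3, 5

Solve det(R - λI) = 0. For a 2×2 matrix the characteristic equation is λ² - (trace)λ + det = 0.
trace(R) = a + d = 5 + 3 = 8.
det(R) = a*d - b*c = (5)*(3) - (0)*(0) = 15 - 0 = 15.
Characteristic equation: λ² - (8)λ + (15) = 0.
Discriminant = (8)² - 4*(15) = 64 - 60 = 4.
λ = (8 ± √4) / 2 = (8 ± 2) / 2 = 3, 5.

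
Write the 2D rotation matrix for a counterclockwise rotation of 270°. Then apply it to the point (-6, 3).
R = [[0, 1], [-1, 0]]; R·(-6, 3) = (3, 6)

Rotation matrix formula: R(θ) = [[cos θ, -sin θ], [sin θ, cos θ]]
For θ = 270°:
cos(270°) = 0
sin(270°) = -1
R = [[0, 1], [-1, 0]]
Apply to (-6, 3): [0·-6 + (1)·3, -1·-6 + 0·3] = (3, 6)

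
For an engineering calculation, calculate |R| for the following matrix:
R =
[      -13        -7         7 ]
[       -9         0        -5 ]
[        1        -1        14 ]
det(R) = -719

Expand along row 0 (cofactor expansion): det(R) = a*(e*i - f*h) - b*(d*i - f*g) + c*(d*h - e*g), where the 3×3 is [[a, b, c], [d, e, f], [g, h, i]].
Minor M_00 = (0)*(14) - (-5)*(-1) = 0 - 5 = -5.
Minor M_01 = (-9)*(14) - (-5)*(1) = -126 + 5 = -121.
Minor M_02 = (-9)*(-1) - (0)*(1) = 9 - 0 = 9.
det(R) = (-13)*(-5) - (-7)*(-121) + (7)*(9) = 65 - 847 + 63 = -719.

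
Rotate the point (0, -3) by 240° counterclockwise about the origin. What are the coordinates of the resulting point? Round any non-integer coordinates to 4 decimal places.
(-2.5981, 1.5000)

Rotation matrix R(θ) = [[cos θ, -sin θ], [sin θ, cos θ]]; for θ = 240°:
R = [[-1/2, √3/2], [-√3/2, -1/2]]
Result: R × [0, -3]ᵀ = [-1/2·0 + (√3/2)·-3, -√3/2·0 + (-1/2)·-3]ᵀ = (-2.5981, 1.5000)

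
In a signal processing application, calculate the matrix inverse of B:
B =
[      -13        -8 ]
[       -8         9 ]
det(B) = -181
B⁻¹ =
[   -9/181    -8/181 ]
[   -8/181    13/181 ]

For a 2×2 matrix B = [[a, b], [c, d]] with det(B) ≠ 0, B⁻¹ = (1/det(B)) * [[d, -b], [-c, a]].
det(B) = (-13)*(9) - (-8)*(-8) = -117 - 64 = -181.
B⁻¹ = (1/-181) * [[9, 8], [8, -13]].
Dividing each entry by -181 and reducing:
B⁻¹ =
[   -9/181    -8/181 ]
[   -8/181    13/181 ]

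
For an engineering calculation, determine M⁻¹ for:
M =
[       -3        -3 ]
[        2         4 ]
det(M) = -6
M⁻¹ =
[     -2/3      -1/2 ]
[      1/3       1/2 ]

For a 2×2 matrix M = [[a, b], [c, d]] with det(M) ≠ 0, M⁻¹ = (1/det(M)) * [[d, -b], [-c, a]].
det(M) = (-3)*(4) - (-3)*(2) = -12 + 6 = -6.
M⁻¹ = (1/-6) * [[4, 3], [-2, -3]].
Dividing each entry by -6 and reducing:
M⁻¹ =
[     -2/3      -1/2 ]
[      1/3       1/2 ]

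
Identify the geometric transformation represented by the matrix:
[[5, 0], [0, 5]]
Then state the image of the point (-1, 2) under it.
uniform scaling by factor 5; image of (-1, 2) is (-5, 10)

This is a diagonal matrix with equal entries 5, so it scales both axes by the same factor 5.
The matrix [[5, 0], [0, 5]] represents: uniform scaling by factor 5.
Applying it to (-1, 2): [5·-1 + 0·2, 0·-1 + 5·2] = (-5, 10).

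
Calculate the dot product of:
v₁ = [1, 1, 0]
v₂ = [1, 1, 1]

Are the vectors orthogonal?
2, No

The dot product is the sum of products of corresponding components.
v₁·v₂ = (1)*(1) + (1)*(1) + (0)*(1) = 1 + 1 + 0 = 2.
Two vectors are orthogonal iff their dot product is 0; here the dot product is 2, so the vectors are not orthogonal.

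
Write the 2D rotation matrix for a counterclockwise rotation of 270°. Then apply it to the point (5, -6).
R = [[0, 1], [-1, 0]]; R·(5, -6) = (-6, -5)

Rotation matrix formula: R(θ) = [[cos θ, -sin θ], [sin θ, cos θ]]
For θ = 270°:
cos(270°) = 0
sin(270°) = -1
R = [[0, 1], [-1, 0]]
Apply to (5, -6): [0·5 + (1)·-6, -1·5 + 0·-6] = (-6, -5)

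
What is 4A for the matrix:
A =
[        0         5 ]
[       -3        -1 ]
4A =
[        0        20 ]
[      -12        -4 ]

Scalar multiplication is elementwise: (4A)[i][j] = 4 * A[i][j].
  (4A)[0][0] = 4 * (0) = 0
  (4A)[0][1] = 4 * (5) = 20
  (4A)[1][0] = 4 * (-3) = -12
  (4A)[1][1] = 4 * (-1) = -4
4A =
[        0        20 ]
[      -12        -4 ]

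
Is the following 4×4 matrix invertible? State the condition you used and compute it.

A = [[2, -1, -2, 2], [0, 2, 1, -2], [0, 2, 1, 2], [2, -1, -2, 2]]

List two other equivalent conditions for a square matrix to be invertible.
No, not invertible; det(A) = 0 (two rows are equal, so the rows are linearly dependent). Equivalent conditions (failing for this A): rank(A) < 4; Ax = 0 has non-trivial solutions; 0 is an eigenvalue; the columns are linearly dependent.

To check invertibility, compute det(A).
In this matrix, row 0 and the last row are identical, so one row is a scalar multiple of another and the rows are linearly dependent.
A matrix with linearly dependent rows has det = 0 and is not invertible.
Equivalent failed conditions:
- rank(A) < 4.
- Ax = 0 has non-trivial solutions.
- 0 is an eigenvalue.
- The columns are linearly dependent.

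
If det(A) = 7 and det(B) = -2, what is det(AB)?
-14

Use the multiplicative property of determinants: det(AB) = det(A)*det(B).
det(AB) = (7)*(-2) = -14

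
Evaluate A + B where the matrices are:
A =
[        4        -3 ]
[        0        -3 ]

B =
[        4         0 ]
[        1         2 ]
A + B =
[        8        -3 ]
[        1        -1 ]

Matrix addition is elementwise: (A+B)[i][j] = A[i][j] + B[i][j].
  (A+B)[0][0] = (4) + (4) = 8
  (A+B)[0][1] = (-3) + (0) = -3
  (A+B)[1][0] = (0) + (1) = 1
  (A+B)[1][1] = (-3) + (2) = -1
A + B =
[        8        -3 ]
[        1        -1 ]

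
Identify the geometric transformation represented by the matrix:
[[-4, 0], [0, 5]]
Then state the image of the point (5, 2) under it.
non-uniform scaling by (-4, 5); image of (5, 2) is (-20, 10)

This is diagonal with distinct entries, so it scales the x-axis by -4 and the y-axis by 5.
The matrix [[-4, 0], [0, 5]] represents: non-uniform scaling by (-4, 5).
Applying it to (5, 2): [-4·5 + 0·2, 0·5 + 5·2] = (-20, 10).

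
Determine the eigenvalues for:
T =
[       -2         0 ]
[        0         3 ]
λ = -2, 3

Solve det(T - λI) = 0. For a 2×2 matrix the characteristic equation is λ² - (trace)λ + det = 0.
trace(T) = a + d = -2 + 3 = 1.
det(T) = a*d - b*c = (-2)*(3) - (0)*(0) = -6 - 0 = -6.
Characteristic equation: λ² - (1)λ + (-6) = 0.
Discriminant = (1)² - 4*(-6) = 1 + 24 = 25.
λ = (1 ± √25) / 2 = (1 ± 5) / 2 = -2, 3.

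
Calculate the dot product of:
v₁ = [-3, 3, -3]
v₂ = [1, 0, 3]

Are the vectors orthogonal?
-12, No

The dot product is the sum of products of corresponding components.
v₁·v₂ = (-3)*(1) + (3)*(0) + (-3)*(3) = -3 + 0 - 9 = -12.
Two vectors are orthogonal iff their dot product is 0; here the dot product is -12, so the vectors are not orthogonal.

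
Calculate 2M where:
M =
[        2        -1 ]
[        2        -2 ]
2M =
[        4        -2 ]
[        4        -4 ]

Scalar multiplication is elementwise: (2M)[i][j] = 2 * M[i][j].
  (2M)[0][0] = 2 * (2) = 4
  (2M)[0][1] = 2 * (-1) = -2
  (2M)[1][0] = 2 * (2) = 4
  (2M)[1][1] = 2 * (-2) = -4
2M =
[        4        -2 ]
[        4        -4 ]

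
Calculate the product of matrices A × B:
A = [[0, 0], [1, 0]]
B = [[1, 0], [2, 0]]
[[0, 0], [1, 0]]

Matrix multiplication:
C[0][0] = 0×1 + 0×2 = 0
C[0][1] = 0×0 + 0×0 = 0
C[1][0] = 1×1 + 0×2 = 1
C[1][1] = 1×0 + 0×0 = 0
Result: [[0, 0], [1, 0]]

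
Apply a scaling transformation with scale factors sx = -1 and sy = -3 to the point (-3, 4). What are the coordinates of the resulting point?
(3, -12)

Scaling matrix:
[[-1, 0], [0, -3]]
Result: (-3 × -1, 4 × -3) = (3, -12)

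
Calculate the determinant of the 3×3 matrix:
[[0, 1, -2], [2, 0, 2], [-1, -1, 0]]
2

Expansion along first row:
det = 0·det([[0,2],[-1,0]]) - 1·det([[2,2],[-1,0]]) + -2·det([[2,0],[-1,-1]])
    = 0·(0·0 - 2·-1) - 1·(2·0 - 2·-1) + -2·(2·-1 - 0·-1)
    = 0·2 - 1·2 + -2·-2
    = 0 + -2 + 4 = 2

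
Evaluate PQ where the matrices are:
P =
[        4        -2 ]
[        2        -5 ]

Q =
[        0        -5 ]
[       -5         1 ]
PQ =
[       10       -22 ]
[       25       -15 ]

Matrix multiplication: (PQ)[i][j] = sum over k of P[i][k] * Q[k][j].
  (PQ)[0][0] = (4)*(0) + (-2)*(-5) = 10
  (PQ)[0][1] = (4)*(-5) + (-2)*(1) = -22
  (PQ)[1][0] = (2)*(0) + (-5)*(-5) = 25
  (PQ)[1][1] = (2)*(-5) + (-5)*(1) = -15
PQ =
[       10       -22 ]
[       25       -15 ]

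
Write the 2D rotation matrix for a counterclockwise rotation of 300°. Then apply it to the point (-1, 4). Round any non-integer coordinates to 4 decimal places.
R = [[1/2, √3/2], [-√3/2, 1/2]]; R·(-1, 4) = (2.9641, 2.8660)

Rotation matrix formula: R(θ) = [[cos θ, -sin θ], [sin θ, cos θ]]
For θ = 300°:
cos(300°) = 1/2
sin(300°) = -√3/2
R = [[1/2, √3/2], [-√3/2, 1/2]]
Apply to (-1, 4): [1/2·-1 + (√3/2)·4, -√3/2·-1 + 1/2·4] = (2.9641, 2.8660)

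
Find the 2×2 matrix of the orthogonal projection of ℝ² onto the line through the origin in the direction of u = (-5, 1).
[[25/26, -5/26], [-5/26, 1/26]]

The orthogonal projection onto the line spanned by a nonzero vector u = (a, b) has matrix P = (u uᵀ) / (uᵀ u) = (1/(a² + b²)) · [[a², ab], [ab, b²]].
Here u = (-5, 1), so a² + b² = 25 + 1 = 26.
P = (1/26) · [[25, -5], [-5, 1]] = [[25/26, -5/26], [-5/26, 1/26]].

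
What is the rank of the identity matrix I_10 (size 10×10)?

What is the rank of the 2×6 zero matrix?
rank(I_10) = 10, rank(0) = 0

The identity I_10 has 10 columns that are the standard basis vectors e_1, …, e_10. These are linearly independent, so all 10 columns are pivots and rank(I_10) = 10.
The 2×6 zero matrix has every entry zero, so every row is the zero row and there are no pivots; rank(0) = 0.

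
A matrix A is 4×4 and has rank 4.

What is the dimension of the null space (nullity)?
0

The rank-nullity theorem for an m×n matrix states:
rank(A) + nullity(A) = n (the number of columns).
Here n = 4 and rank(A) = 4, so nullity(A) = 4 - 4 = 0.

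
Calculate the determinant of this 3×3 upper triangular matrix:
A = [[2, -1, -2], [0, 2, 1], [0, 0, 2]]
8

The determinant of a triangular matrix is the product of its diagonal entries (the off-diagonal entries above the diagonal do not affect it).
det(A) = (2) * (2) * (2) = 8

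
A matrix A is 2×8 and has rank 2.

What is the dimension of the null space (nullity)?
6

The rank-nullity theorem for an m×n matrix states:
rank(A) + nullity(A) = n (the number of columns).
Here n = 8 and rank(A) = 2, so nullity(A) = 8 - 2 = 6.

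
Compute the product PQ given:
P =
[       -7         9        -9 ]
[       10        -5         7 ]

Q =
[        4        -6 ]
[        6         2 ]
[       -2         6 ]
PQ =
[       44         6 ]
[       -4       -28 ]

Matrix multiplication: (PQ)[i][j] = sum over k of P[i][k] * Q[k][j].
  (PQ)[0][0] = (-7)*(4) + (9)*(6) + (-9)*(-2) = 44
  (PQ)[0][1] = (-7)*(-6) + (9)*(2) + (-9)*(6) = 6
  (PQ)[1][0] = (10)*(4) + (-5)*(6) + (7)*(-2) = -4
  (PQ)[1][1] = (10)*(-6) + (-5)*(2) + (7)*(6) = -28
PQ =
[       44         6 ]
[       -4       -28 ]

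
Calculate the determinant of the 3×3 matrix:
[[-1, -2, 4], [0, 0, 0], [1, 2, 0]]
0

Expansion along first row:
det = -1·det([[0,0],[2,0]]) - -2·det([[0,0],[1,0]]) + 4·det([[0,0],[1,2]])
    = -1·(0·0 - 0·2) - -2·(0·0 - 0·1) + 4·(0·2 - 0·1)
    = -1·0 - -2·0 + 4·0
    = 0 + 0 + 0 = 0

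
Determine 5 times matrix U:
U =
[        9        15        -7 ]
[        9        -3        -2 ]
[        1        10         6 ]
5U =
[       45        75       -35 ]
[       45       -15       -10 ]
[        5        50        30 ]

Scalar multiplication is elementwise: (5U)[i][j] = 5 * U[i][j].
  (5U)[0][0] = 5 * (9) = 45
  (5U)[0][1] = 5 * (15) = 75
  (5U)[0][2] = 5 * (-7) = -35
  (5U)[1][0] = 5 * (9) = 45
  (5U)[1][1] = 5 * (-3) = -15
  (5U)[1][2] = 5 * (-2) = -10
  (5U)[2][0] = 5 * (1) = 5
  (5U)[2][1] = 5 * (10) = 50
  (5U)[2][2] = 5 * (6) = 30
5U =
[       45        75       -35 ]
[       45       -15       -10 ]
[        5        50        30 ]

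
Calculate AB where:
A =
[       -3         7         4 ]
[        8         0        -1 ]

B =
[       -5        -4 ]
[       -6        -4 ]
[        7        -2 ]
AB =
[        1       -24 ]
[      -47       -30 ]

Matrix multiplication: (AB)[i][j] = sum over k of A[i][k] * B[k][j].
  (AB)[0][0] = (-3)*(-5) + (7)*(-6) + (4)*(7) = 1
  (AB)[0][1] = (-3)*(-4) + (7)*(-4) + (4)*(-2) = -24
  (AB)[1][0] = (8)*(-5) + (0)*(-6) + (-1)*(7) = -47
  (AB)[1][1] = (8)*(-4) + (0)*(-4) + (-1)*(-2) = -30
AB =
[        1       -24 ]
[      -47       -30 ]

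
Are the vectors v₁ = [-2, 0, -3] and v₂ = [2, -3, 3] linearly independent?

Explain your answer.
Yes, linearly independent

Two vectors are linearly dependent iff one is a scalar multiple of the other.
No single scalar k satisfies v₂ = k·v₁ (the ratios of corresponding entries disagree), so v₁ and v₂ are linearly independent.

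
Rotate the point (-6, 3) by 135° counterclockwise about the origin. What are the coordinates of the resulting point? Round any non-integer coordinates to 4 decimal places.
(2.1213, -6.3640)

Rotation matrix R(θ) = [[cos θ, -sin θ], [sin θ, cos θ]]; for θ = 135°:
R = [[-√2/2, -√2/2], [√2/2, -√2/2]]
Result: R × [-6, 3]ᵀ = [-√2/2·-6 + (-√2/2)·3, √2/2·-6 + (-√2/2)·3]ᵀ = (2.1213, -6.3640)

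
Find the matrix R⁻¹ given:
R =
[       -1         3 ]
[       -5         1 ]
det(R) = 14
R⁻¹ =
[     1/14     -3/14 ]
[     5/14     -1/14 ]

For a 2×2 matrix R = [[a, b], [c, d]] with det(R) ≠ 0, R⁻¹ = (1/det(R)) * [[d, -b], [-c, a]].
det(R) = (-1)*(1) - (3)*(-5) = -1 + 15 = 14.
R⁻¹ = (1/14) * [[1, -3], [5, -1]].
Dividing each entry by 14 and reducing:
R⁻¹ =
[     1/14     -3/14 ]
[     5/14     -1/14 ]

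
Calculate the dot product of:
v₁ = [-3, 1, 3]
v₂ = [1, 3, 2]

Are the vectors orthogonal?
6, No

The dot product is the sum of products of corresponding components.
v₁·v₂ = (-3)*(1) + (1)*(3) + (3)*(2) = -3 + 3 + 6 = 6.
Two vectors are orthogonal iff their dot product is 0; here the dot product is 6, so the vectors are not orthogonal.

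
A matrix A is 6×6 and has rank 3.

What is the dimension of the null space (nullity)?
3

The rank-nullity theorem for an m×n matrix states:
rank(A) + nullity(A) = n (the number of columns).
Here n = 6 and rank(A) = 3, so nullity(A) = 6 - 3 = 3.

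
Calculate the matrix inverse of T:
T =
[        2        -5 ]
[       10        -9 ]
det(T) = 32
T⁻¹ =
[    -9/32      5/32 ]
[    -5/16      1/16 ]

For a 2×2 matrix T = [[a, b], [c, d]] with det(T) ≠ 0, T⁻¹ = (1/det(T)) * [[d, -b], [-c, a]].
det(T) = (2)*(-9) - (-5)*(10) = -18 + 50 = 32.
T⁻¹ = (1/32) * [[-9, 5], [-10, 2]].
Dividing each entry by 32 and reducing:
T⁻¹ =
[    -9/32      5/32 ]
[    -5/16      1/16 ]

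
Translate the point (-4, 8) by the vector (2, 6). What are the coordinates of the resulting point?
(-2, 14)

Translation by (2, 6):
x' = -4 + 2 = -2
y' = 8 + 6 = 14
Homogeneous matrix: [[1, 0, 2], [0, 1, 6], [0, 0, 1]]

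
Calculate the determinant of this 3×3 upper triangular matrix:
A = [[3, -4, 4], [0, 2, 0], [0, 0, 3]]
18

The determinant of a triangular matrix is the product of its diagonal entries (the off-diagonal entries above the diagonal do not affect it).
det(A) = (3) * (2) * (3) = 18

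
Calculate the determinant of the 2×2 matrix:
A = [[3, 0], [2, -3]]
-9

For A = [[a, b], [c, d]], det(A) = a*d - b*c.
det(A) = (3)*(-3) - (0)*(2) = -9 - 0 = -9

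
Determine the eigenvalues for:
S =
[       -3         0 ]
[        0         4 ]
λ = -3, 4

Solve det(S - λI) = 0. For a 2×2 matrix the characteristic equation is λ² - (trace)λ + det = 0.
trace(S) = a + d = -3 + 4 = 1.
det(S) = a*d - b*c = (-3)*(4) - (0)*(0) = -12 - 0 = -12.
Characteristic equation: λ² - (1)λ + (-12) = 0.
Discriminant = (1)² - 4*(-12) = 1 + 48 = 49.
λ = (1 ± √49) / 2 = (1 ± 7) / 2 = -3, 4.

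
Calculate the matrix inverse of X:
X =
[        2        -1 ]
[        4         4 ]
det(X) = 12
X⁻¹ =
[      1/3      1/12 ]
[     -1/3       1/6 ]

For a 2×2 matrix X = [[a, b], [c, d]] with det(X) ≠ 0, X⁻¹ = (1/det(X)) * [[d, -b], [-c, a]].
det(X) = (2)*(4) - (-1)*(4) = 8 + 4 = 12.
X⁻¹ = (1/12) * [[4, 1], [-4, 2]].
Dividing each entry by 12 and reducing:
X⁻¹ =
[      1/3      1/12 ]
[     -1/3       1/6 ]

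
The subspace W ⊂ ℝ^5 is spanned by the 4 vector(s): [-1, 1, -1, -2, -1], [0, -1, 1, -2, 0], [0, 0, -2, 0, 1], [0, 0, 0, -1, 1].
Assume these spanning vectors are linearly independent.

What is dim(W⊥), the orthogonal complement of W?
dim(W⊥) = 1

For any subspace W of ℝ^n, dim(W) + dim(W⊥) = n (the whole-space dimension).
Here the given 4 vectors are linearly independent, so dim(W) = 4.
Thus dim(W⊥) = n - dim(W) = 5 - 4 = 1.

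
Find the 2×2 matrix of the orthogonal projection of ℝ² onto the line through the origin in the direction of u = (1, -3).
[[1/10, -3/10], [-3/10, 9/10]]

The orthogonal projection onto the line spanned by a nonzero vector u = (a, b) has matrix P = (u uᵀ) / (uᵀ u) = (1/(a² + b²)) · [[a², ab], [ab, b²]].
Here u = (1, -3), so a² + b² = 1 + 9 = 10.
P = (1/10) · [[1, -3], [-3, 9]] = [[1/10, -3/10], [-3/10, 9/10]].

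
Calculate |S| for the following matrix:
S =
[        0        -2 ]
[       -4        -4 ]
det(S) = -8

For a 2×2 matrix [[a, b], [c, d]], det = a*d - b*c.
det(S) = (0)*(-4) - (-2)*(-4) = 0 - 8 = -8.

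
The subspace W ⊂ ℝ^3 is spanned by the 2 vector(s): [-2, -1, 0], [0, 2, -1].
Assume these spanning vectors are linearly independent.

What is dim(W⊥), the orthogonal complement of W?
dim(W⊥) = 1

For any subspace W of ℝ^n, dim(W) + dim(W⊥) = n (the whole-space dimension).
Here the given 2 vectors are linearly independent, so dim(W) = 2.
Thus dim(W⊥) = n - dim(W) = 3 - 2 = 1.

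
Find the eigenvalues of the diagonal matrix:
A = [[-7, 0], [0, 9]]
λ₁ = -7, λ₂ = 9

The characteristic polynomial of A is det(A - λI) = (-7 - λ)(9 - λ) = 0.
The roots are λ = -7 and λ = 9, so the eigenvalues are the diagonal entries.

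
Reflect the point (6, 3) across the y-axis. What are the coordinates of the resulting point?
(-6, 3)

Reflection across y-axis: (6, 3) → (-6, 3)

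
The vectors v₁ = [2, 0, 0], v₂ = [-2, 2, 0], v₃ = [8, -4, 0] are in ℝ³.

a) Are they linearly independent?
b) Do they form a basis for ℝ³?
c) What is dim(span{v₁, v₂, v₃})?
Not independent, not a basis, dim(span) = 2

Check whether v₃ can be written as a linear combination of v₁ and v₂.
v₃ = (2)·v₁ + (-2)·v₂ = [8, -4, 0], so the three vectors are linearly dependent.
Thus they do not form a basis for ℝ³, and dim(span{v₁, v₂, v₃}) = 2 (spanned by v₁ and v₂).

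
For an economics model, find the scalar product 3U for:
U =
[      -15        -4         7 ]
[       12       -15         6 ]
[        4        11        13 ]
3U =
[      -45       -12        21 ]
[       36       -45        18 ]
[       12        33        39 ]

Scalar multiplication is elementwise: (3U)[i][j] = 3 * U[i][j].
  (3U)[0][0] = 3 * (-15) = -45
  (3U)[0][1] = 3 * (-4) = -12
  (3U)[0][2] = 3 * (7) = 21
  (3U)[1][0] = 3 * (12) = 36
  (3U)[1][1] = 3 * (-15) = -45
  (3U)[1][2] = 3 * (6) = 18
  (3U)[2][0] = 3 * (4) = 12
  (3U)[2][1] = 3 * (11) = 33
  (3U)[2][2] = 3 * (13) = 39
3U =
[      -45       -12        21 ]
[       36       -45        18 ]
[       12        33        39 ]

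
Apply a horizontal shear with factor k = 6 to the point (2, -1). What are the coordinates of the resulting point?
(-4, -1)

Shear matrix for horizontal shear with factor k = 6:
[[1, 6], [0, 1]]
Result: (2, -1) → (-4, -1)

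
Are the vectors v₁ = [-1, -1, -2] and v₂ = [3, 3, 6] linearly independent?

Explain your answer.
No, linearly dependent (v₂ = -3·v₁)

Check whether there is a scalar k with v₂ = k·v₁.
Comparing components, k = -3 satisfies -3·[-1, -1, -2] = [3, 3, 6].
Since v₂ is a scalar multiple of v₁, the two vectors are linearly dependent.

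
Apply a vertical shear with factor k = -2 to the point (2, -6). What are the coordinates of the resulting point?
(2, -10)

Shear matrix for vertical shear with factor k = -2:
[[1, 0], [-2, 1]]
Result: (2, -6) → (2, -10)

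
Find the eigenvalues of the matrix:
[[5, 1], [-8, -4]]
λ = -3 and λ = 4

Characteristic equation: det(A - λI) = 0
λ² - (trace)λ + (det) = 0
λ² - (1)λ + (-12) = 0
λ² - 1λ - 12 = 0
Solving: λ = -3, 4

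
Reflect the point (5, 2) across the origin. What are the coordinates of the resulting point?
(-5, -2)

Reflection across origin: (5, 2) → (-5, -2)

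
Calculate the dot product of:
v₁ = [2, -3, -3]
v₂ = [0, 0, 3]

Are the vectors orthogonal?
-9, No

The dot product is the sum of products of corresponding components.
v₁·v₂ = (2)*(0) + (-3)*(0) + (-3)*(3) = 0 + 0 - 9 = -9.
Two vectors are orthogonal iff their dot product is 0; here the dot product is -9, so the vectors are not orthogonal.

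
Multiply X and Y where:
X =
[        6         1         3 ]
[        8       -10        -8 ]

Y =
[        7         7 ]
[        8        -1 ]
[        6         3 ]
XY =
[       68        50 ]
[      -72        42 ]

Matrix multiplication: (XY)[i][j] = sum over k of X[i][k] * Y[k][j].
  (XY)[0][0] = (6)*(7) + (1)*(8) + (3)*(6) = 68
  (XY)[0][1] = (6)*(7) + (1)*(-1) + (3)*(3) = 50
  (XY)[1][0] = (8)*(7) + (-10)*(8) + (-8)*(6) = -72
  (XY)[1][1] = (8)*(7) + (-10)*(-1) + (-8)*(3) = 42
XY =
[       68        50 ]
[      -72        42 ]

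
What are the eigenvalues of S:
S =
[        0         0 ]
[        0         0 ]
λ = 0, 0

Solve det(S - λI) = 0. For a 2×2 matrix the characteristic equation is λ² - (trace)λ + det = 0.
trace(S) = a + d = 0 + 0 = 0.
det(S) = a*d - b*c = (0)*(0) - (0)*(0) = 0 - 0 = 0.
Characteristic equation: λ² - (0)λ + (0) = 0.
Discriminant = (0)² - 4*(0) = 0 - 0 = 0.
λ = (0 ± √0) / 2 = (0 ± 0) / 2 = 0, 0.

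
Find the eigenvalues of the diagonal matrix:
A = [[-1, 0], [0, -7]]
λ₁ = -1, λ₂ = -7

The characteristic polynomial of A is det(A - λI) = (-1 - λ)(-7 - λ) = 0.
The roots are λ = -1 and λ = -7, so the eigenvalues are the diagonal entries.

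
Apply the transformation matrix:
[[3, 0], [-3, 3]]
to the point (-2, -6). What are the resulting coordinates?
(-6, -12)

Matrix multiplication:
[[3, 0], [-3, 3]] × [-2, -6]ᵀ
= [3×-2 + 0×-6, -3×-2 + 3×-6]ᵀ
= [-6.0000, -12.0000]ᵀ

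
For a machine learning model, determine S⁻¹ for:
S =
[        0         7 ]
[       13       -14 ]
det(S) = -91
S⁻¹ =
[     2/13      1/13 ]
[      1/7         0 ]

For a 2×2 matrix S = [[a, b], [c, d]] with det(S) ≠ 0, S⁻¹ = (1/det(S)) * [[d, -b], [-c, a]].
det(S) = (0)*(-14) - (7)*(13) = 0 - 91 = -91.
S⁻¹ = (1/-91) * [[-14, -7], [-13, 0]].
Dividing each entry by -91 and reducing:
S⁻¹ =
[     2/13      1/13 ]
[      1/7         0 ]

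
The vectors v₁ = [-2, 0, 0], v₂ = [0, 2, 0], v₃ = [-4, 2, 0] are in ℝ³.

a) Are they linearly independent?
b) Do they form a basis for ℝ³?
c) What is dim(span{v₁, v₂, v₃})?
Not independent, not a basis, dim(span) = 2

Check whether v₃ can be written as a linear combination of v₁ and v₂.
v₃ = (2)·v₁ + (1)·v₂ = [-4, 2, 0], so the three vectors are linearly dependent.
Thus they do not form a basis for ℝ³, and dim(span{v₁, v₂, v₃}) = 2 (spanned by v₁ and v₂).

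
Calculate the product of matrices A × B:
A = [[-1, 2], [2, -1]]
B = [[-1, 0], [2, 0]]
[[5, 0], [-4, 0]]

Matrix multiplication:
C[0][0] = -1×-1 + 2×2 = 5
C[0][1] = -1×0 + 2×0 = 0
C[1][0] = 2×-1 + -1×2 = -4
C[1][1] = 2×0 + -1×0 = 0
Result: [[5, 0], [-4, 0]]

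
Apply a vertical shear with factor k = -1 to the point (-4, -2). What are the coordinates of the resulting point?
(-4, 2)

Shear matrix for vertical shear with factor k = -1:
[[1, 0], [-1, 1]]
Result: (-4, -2) → (-4, 2)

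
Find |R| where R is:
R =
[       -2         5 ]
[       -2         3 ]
det(R) = 4

For a 2×2 matrix [[a, b], [c, d]], det = a*d - b*c.
det(R) = (-2)*(3) - (5)*(-2) = -6 + 10 = 4.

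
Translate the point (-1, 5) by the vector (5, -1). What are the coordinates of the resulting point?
(4, 4)

Translation by (5, -1):
x' = -1 + 5 = 4
y' = 5 + -1 = 4
Homogeneous matrix: [[1, 0, 5], [0, 1, -1], [0, 0, 1]]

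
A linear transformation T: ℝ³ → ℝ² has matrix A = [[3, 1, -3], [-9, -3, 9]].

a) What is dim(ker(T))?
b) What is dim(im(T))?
dim(ker) = 2, dim(im) = 1

Observe that row 2 = -3 × row 1 (so the rows are linearly dependent).
Thus rank(A) = 1 (only one linearly independent row).
dim(im(T)) = rank(A) = 1.
By the rank-nullity theorem applied to T: ℝ³ → ℝ², rank(A) + nullity(A) = 3 (the domain dimension), so dim(ker(T)) = 3 - 1 = 2.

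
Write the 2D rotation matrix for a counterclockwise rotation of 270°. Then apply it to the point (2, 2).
R = [[0, 1], [-1, 0]]; R·(2, 2) = (2, -2)

Rotation matrix formula: R(θ) = [[cos θ, -sin θ], [sin θ, cos θ]]
For θ = 270°:
cos(270°) = 0
sin(270°) = -1
R = [[0, 1], [-1, 0]]
Apply to (2, 2): [0·2 + (1)·2, -1·2 + 0·2] = (2, -2)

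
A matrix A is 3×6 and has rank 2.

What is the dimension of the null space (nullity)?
4

The rank-nullity theorem for an m×n matrix states:
rank(A) + nullity(A) = n (the number of columns).
Here n = 6 and rank(A) = 2, so nullity(A) = 6 - 2 = 4.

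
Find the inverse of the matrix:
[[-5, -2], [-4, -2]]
[[-1, 1], [2, -5/2]]

For [[a,b],[c,d]], inverse = (1/det)·[[d,-b],[-c,a]]
det = -5·-2 - -2·-4 = 2
Inverse = (1/2)·[[-2, 2], [4, -5]]
        = [[-1, 1], [2, -5/2]]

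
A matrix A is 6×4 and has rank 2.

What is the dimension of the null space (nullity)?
2

The rank-nullity theorem for an m×n matrix states:
rank(A) + nullity(A) = n (the number of columns).
Here n = 4 and rank(A) = 2, so nullity(A) = 4 - 2 = 2.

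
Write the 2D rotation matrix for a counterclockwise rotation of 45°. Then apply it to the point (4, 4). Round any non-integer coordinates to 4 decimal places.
R = [[√2/2, -√2/2], [√2/2, √2/2]]; R·(4, 4) = (0.0000, 5.6569)

Rotation matrix formula: R(θ) = [[cos θ, -sin θ], [sin θ, cos θ]]
For θ = 45°:
cos(45°) = √2/2
sin(45°) = √2/2
R = [[√2/2, -√2/2], [√2/2, √2/2]]
Apply to (4, 4): [√2/2·4 + (-√2/2)·4, √2/2·4 + √2/2·4] = (0.0000, 5.6569)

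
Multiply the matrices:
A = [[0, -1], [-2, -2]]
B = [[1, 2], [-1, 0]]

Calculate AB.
[[1, 0], [0, -4]]

Each entry (i,j) of AB = sum over k of A[i][k]*B[k][j].
(AB)[0][0] = (0)*(1) + (-1)*(-1) = 1
(AB)[0][1] = (0)*(2) + (-1)*(0) = 0
(AB)[1][0] = (-2)*(1) + (-2)*(-1) = 0
(AB)[1][1] = (-2)*(2) + (-2)*(0) = -4
AB = [[1, 0], [0, -4]]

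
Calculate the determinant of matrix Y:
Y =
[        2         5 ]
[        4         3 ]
det(Y) = -14

For a 2×2 matrix [[a, b], [c, d]], det = a*d - b*c.
det(Y) = (2)*(3) - (5)*(4) = 6 - 20 = -14.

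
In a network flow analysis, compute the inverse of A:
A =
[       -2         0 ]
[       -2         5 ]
det(A) = -10
A⁻¹ =
[     -1/2         0 ]
[     -1/5       1/5 ]

For a 2×2 matrix A = [[a, b], [c, d]] with det(A) ≠ 0, A⁻¹ = (1/det(A)) * [[d, -b], [-c, a]].
det(A) = (-2)*(5) - (0)*(-2) = -10 - 0 = -10.
A⁻¹ = (1/-10) * [[5, 0], [2, -2]].
Dividing each entry by -10 and reducing:
A⁻¹ =
[     -1/2         0 ]
[     -1/5       1/5 ]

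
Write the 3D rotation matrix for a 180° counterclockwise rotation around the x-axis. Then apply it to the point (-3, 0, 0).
R = [[1, 0, 0], [0, -1, 0], [0, 0, -1]]; R·(-3, 0, 0) = (-3, 0, 0)

Rotation matrix for 180° around x-axis:
cos(180°) = -1, sin(180°) = 0
R = [[1, 0, 0], [0, -1, 0], [0, 0, -1]]
Apply to (-3, 0, 0): R·[-3, 0, 0]ᵀ = (-3, 0, 0)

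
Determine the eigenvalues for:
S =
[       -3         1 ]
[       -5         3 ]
λ = -2, 2

Solve det(S - λI) = 0. For a 2×2 matrix the characteristic equation is λ² - (trace)λ + det = 0.
trace(S) = a + d = -3 + 3 = 0.
det(S) = a*d - b*c = (-3)*(3) - (1)*(-5) = -9 + 5 = -4.
Characteristic equation: λ² - (0)λ + (-4) = 0.
Discriminant = (0)² - 4*(-4) = 0 + 16 = 16.
λ = (0 ± √16) / 2 = (0 ± 4) / 2 = -2, 2.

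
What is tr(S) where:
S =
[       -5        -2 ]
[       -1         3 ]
tr(S) = -5 + 3 = -2

The trace of a square matrix is the sum of its diagonal entries.
Diagonal entries of S: S[0][0] = -5, S[1][1] = 3.
tr(S) = -5 + 3 = -2.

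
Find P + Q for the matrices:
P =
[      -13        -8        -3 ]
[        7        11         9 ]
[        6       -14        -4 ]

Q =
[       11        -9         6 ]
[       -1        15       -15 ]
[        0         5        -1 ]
P + Q =
[       -2       -17         3 ]
[        6        26        -6 ]
[        6        -9        -5 ]

Matrix addition is elementwise: (P+Q)[i][j] = P[i][j] + Q[i][j].
  (P+Q)[0][0] = (-13) + (11) = -2
  (P+Q)[0][1] = (-8) + (-9) = -17
  (P+Q)[0][2] = (-3) + (6) = 3
  (P+Q)[1][0] = (7) + (-1) = 6
  (P+Q)[1][1] = (11) + (15) = 26
  (P+Q)[1][2] = (9) + (-15) = -6
  (P+Q)[2][0] = (6) + (0) = 6
  (P+Q)[2][1] = (-14) + (5) = -9
  (P+Q)[2][2] = (-4) + (-1) = -5
P + Q =
[       -2       -17         3 ]
[        6        26        -6 ]
[        6        -9        -5 ]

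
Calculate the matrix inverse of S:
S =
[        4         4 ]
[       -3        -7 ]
det(S) = -16
S⁻¹ =
[     7/16       1/4 ]
[    -3/16      -1/4 ]

For a 2×2 matrix S = [[a, b], [c, d]] with det(S) ≠ 0, S⁻¹ = (1/det(S)) * [[d, -b], [-c, a]].
det(S) = (4)*(-7) - (4)*(-3) = -28 + 12 = -16.
S⁻¹ = (1/-16) * [[-7, -4], [3, 4]].
Dividing each entry by -16 and reducing:
S⁻¹ =
[     7/16       1/4 ]
[    -3/16      -1/4 ]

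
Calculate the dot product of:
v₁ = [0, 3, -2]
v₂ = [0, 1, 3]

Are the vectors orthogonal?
-3, No

The dot product is the sum of products of corresponding components.
v₁·v₂ = (0)*(0) + (3)*(1) + (-2)*(3) = 0 + 3 - 6 = -3.
Two vectors are orthogonal iff their dot product is 0; here the dot product is -3, so the vectors are not orthogonal.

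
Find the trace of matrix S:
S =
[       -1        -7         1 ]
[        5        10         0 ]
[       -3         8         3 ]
tr(S) = -1 + 10 + 3 = 12

The trace of a square matrix is the sum of its diagonal entries.
Diagonal entries of S: S[0][0] = -1, S[1][1] = 10, S[2][2] = 3.
tr(S) = -1 + 10 + 3 = 12.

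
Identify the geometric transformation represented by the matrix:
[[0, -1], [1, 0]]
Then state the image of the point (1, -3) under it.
rotation by 90° counterclockwise; image of (1, -3) is (3, 1)

This matches the form [[cos θ, -sin θ], [sin θ, cos θ]] of a rotation matrix; reading off cos θ and sin θ gives the angle.
The matrix [[0, -1], [1, 0]] represents: rotation by 90° counterclockwise.
Applying it to (1, -3): [0·1 + -1·-3, 1·1 + 0·-3] = (3, 1).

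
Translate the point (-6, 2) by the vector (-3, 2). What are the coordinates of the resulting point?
(-9, 4)

Translation by (-3, 2):
x' = -6 + -3 = -9
y' = 2 + 2 = 4
Homogeneous matrix: [[1, 0, -3], [0, 1, 2], [0, 0, 1]]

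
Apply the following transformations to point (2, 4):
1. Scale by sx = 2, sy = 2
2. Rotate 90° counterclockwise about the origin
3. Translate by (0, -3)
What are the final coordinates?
(-8, 1)

Step 1: Scale → (4, 8)
Step 2: Rotate 90° → (-8, 4)
Step 3: Translate → (-8, 1)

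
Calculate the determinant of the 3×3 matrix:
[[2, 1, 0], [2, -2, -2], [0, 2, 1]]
2

Expansion along first row:
det = 2·det([[-2,-2],[2,1]]) - 1·det([[2,-2],[0,1]]) + 0·det([[2,-2],[0,2]])
    = 2·(-2·1 - -2·2) - 1·(2·1 - -2·0) + 0·(2·2 - -2·0)
    = 2·2 - 1·2 + 0·4
    = 4 + -2 + 0 = 2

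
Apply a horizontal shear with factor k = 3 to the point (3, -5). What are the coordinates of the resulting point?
(-12, -5)

Shear matrix for horizontal shear with factor k = 3:
[[1, 3], [0, 1]]
Result: (3, -5) → (-12, -5)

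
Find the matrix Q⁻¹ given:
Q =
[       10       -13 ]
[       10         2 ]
det(Q) = 150
Q⁻¹ =
[     1/75    13/150 ]
[    -1/15      1/15 ]

For a 2×2 matrix Q = [[a, b], [c, d]] with det(Q) ≠ 0, Q⁻¹ = (1/det(Q)) * [[d, -b], [-c, a]].
det(Q) = (10)*(2) - (-13)*(10) = 20 + 130 = 150.
Q⁻¹ = (1/150) * [[2, 13], [-10, 10]].
Dividing each entry by 150 and reducing:
Q⁻¹ =
[     1/75    13/150 ]
[    -1/15      1/15 ]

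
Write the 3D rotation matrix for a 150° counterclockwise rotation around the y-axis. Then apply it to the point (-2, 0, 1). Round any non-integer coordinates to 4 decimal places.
R = [[-√3/2, 0, 1/2], [0, 1, 0], [-1/2, 0, -√3/2]]; R·(-2, 0, 1) = (2.2321, 0.0000, 0.1340)

Rotation matrix for 150° around y-axis:
cos(150°) = -√3/2, sin(150°) = 1/2
R = [[-√3/2, 0, 1/2], [0, 1, 0], [-1/2, 0, -√3/2]]
Apply to (-2, 0, 1): R·[-2, 0, 1]ᵀ = (2.2321, 0.0000, 0.1340)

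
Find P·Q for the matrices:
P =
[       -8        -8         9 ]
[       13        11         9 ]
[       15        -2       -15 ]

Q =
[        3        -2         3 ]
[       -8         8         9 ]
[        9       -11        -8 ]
PQ =
[      121      -147      -168 ]
[       32       -37        66 ]
[      -74       119       147 ]

Matrix multiplication: (PQ)[i][j] = sum over k of P[i][k] * Q[k][j].
  (PQ)[0][0] = (-8)*(3) + (-8)*(-8) + (9)*(9) = 121
  (PQ)[0][1] = (-8)*(-2) + (-8)*(8) + (9)*(-11) = -147
  (PQ)[0][2] = (-8)*(3) + (-8)*(9) + (9)*(-8) = -168
  (PQ)[1][0] = (13)*(3) + (11)*(-8) + (9)*(9) = 32
  (PQ)[1][1] = (13)*(-2) + (11)*(8) + (9)*(-11) = -37
  (PQ)[1][2] = (13)*(3) + (11)*(9) + (9)*(-8) = 66
  (PQ)[2][0] = (15)*(3) + (-2)*(-8) + (-15)*(9) = -74
  (PQ)[2][1] = (15)*(-2) + (-2)*(8) + (-15)*(-11) = 119
  (PQ)[2][2] = (15)*(3) + (-2)*(9) + (-15)*(-8) = 147
PQ =
[      121      -147      -168 ]
[       32       -37        66 ]
[      -74       119       147 ]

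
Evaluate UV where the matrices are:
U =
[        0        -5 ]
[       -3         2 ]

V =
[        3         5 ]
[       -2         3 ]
UV =
[       10       -15 ]
[      -13        -9 ]

Matrix multiplication: (UV)[i][j] = sum over k of U[i][k] * V[k][j].
  (UV)[0][0] = (0)*(3) + (-5)*(-2) = 10
  (UV)[0][1] = (0)*(5) + (-5)*(3) = -15
  (UV)[1][0] = (-3)*(3) + (2)*(-2) = -13
  (UV)[1][1] = (-3)*(5) + (2)*(3) = -9
UV =
[       10       -15 ]
[      -13        -9 ]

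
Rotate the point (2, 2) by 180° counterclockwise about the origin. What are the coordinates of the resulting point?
(-2, -2)

Rotation matrix R(θ) = [[cos θ, -sin θ], [sin θ, cos θ]]; for θ = 180°:
R = [[-1, 0], [0, -1]]
Result: R × [2, 2]ᵀ = [-1·2 + (0)·2, 0·2 + (-1)·2]ᵀ = (-2, -2)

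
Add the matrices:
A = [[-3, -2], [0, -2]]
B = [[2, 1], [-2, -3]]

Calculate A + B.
[[-1, -1], [-2, -5]]

Add corresponding elements:
(-3)+(2)=-1
(-2)+(1)=-1
(0)+(-2)=-2
(-2)+(-3)=-5
A + B = [[-1, -1], [-2, -5]]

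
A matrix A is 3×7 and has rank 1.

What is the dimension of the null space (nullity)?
6

The rank-nullity theorem for an m×n matrix states:
rank(A) + nullity(A) = n (the number of columns).
Here n = 7 and rank(A) = 1, so nullity(A) = 7 - 1 = 6.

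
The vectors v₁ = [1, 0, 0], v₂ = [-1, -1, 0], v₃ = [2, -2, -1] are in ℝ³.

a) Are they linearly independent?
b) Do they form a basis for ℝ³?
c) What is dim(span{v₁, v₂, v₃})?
Yes independent, yes basis, dim = 3

Stack v₁, v₂, v₃ as rows of a 3×3 matrix.
[[1, 0, 0]; [-1, -1, 0]; [2, -2, -1]] is already lower triangular with nonzero diagonal entries (1, -1, -1), so its determinant is the product of the diagonal entries, det = (1)·(-1)·(-1) = 1 ≠ 0, and the rows are linearly independent.
Three linearly independent vectors in ℝ³ form a basis for ℝ³, so dim(span{v₁,v₂,v₃}) = 3.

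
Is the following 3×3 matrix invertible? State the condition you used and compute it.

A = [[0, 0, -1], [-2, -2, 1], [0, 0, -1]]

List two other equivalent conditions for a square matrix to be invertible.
No, not invertible; det(A) = 0 (two rows are equal, so the rows are linearly dependent). Equivalent conditions (failing for this A): rank(A) < 3; Ax = 0 has non-trivial solutions; 0 is an eigenvalue; the columns are linearly dependent.

To check invertibility, compute det(A).
In this matrix, row 0 and the last row are identical, so one row is a scalar multiple of another and the rows are linearly dependent.
A matrix with linearly dependent rows has det = 0 and is not invertible.
Equivalent failed conditions:
- rank(A) < 3.
- Ax = 0 has non-trivial solutions.
- 0 is an eigenvalue.
- The columns are linearly dependent.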